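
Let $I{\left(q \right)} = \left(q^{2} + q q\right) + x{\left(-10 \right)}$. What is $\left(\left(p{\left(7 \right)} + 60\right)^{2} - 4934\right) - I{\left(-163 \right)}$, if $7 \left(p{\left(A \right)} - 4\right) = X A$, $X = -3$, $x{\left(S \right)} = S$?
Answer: $-54341$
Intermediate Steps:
$p{\left(A \right)} = 4 - \frac{3 A}{7}$ ($p{\left(A \right)} = 4 + \frac{\left(-3\right) A}{7} = 4 - \frac{3 A}{7}$)
$I{\left(q \right)} = -10 + 2 q^{2}$ ($I{\left(q \right)} = \left(q^{2} + q q\right) - 10 = \left(q^{2} + q^{2}\right) - 10 = 2 q^{2} - 10 = -10 + 2 q^{2}$)
$\left(\left(p{\left(7 \right)} + 60\right)^{2} - 4934\right) - I{\left(-163 \right)} = \left(\left(\left(4 - 3\right) + 60\right)^{2} - 4934\right) - \left(-10 + 2 \left(-163\right)^{2}\right) = \left(\left(\left(4 - 3\right) + 60\right)^{2} - 4934\right) - \left(-10 + 2 \cdot 26569\right) = \left(\left(1 + 60\right)^{2} - 4934\right) - \left(-10 + 53138\right) = \left(61^{2} - 4934\right) - 53128 = \left(3721 - 4934\right) - 53128 = -1213 - 53128 = -54341$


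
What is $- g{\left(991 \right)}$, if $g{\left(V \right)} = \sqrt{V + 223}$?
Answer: $- \sqrt{1214} \approx -34.843$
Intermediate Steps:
$g{\left(V \right)} = \sqrt{223 + V}$
$- g{\left(991 \right)} = - \sqrt{223 + 991} = - \sqrt{1214}$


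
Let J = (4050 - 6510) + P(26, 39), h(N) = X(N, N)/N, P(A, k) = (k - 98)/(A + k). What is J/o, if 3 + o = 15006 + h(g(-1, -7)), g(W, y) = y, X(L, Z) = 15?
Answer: -1119713/6825390 ≈ -0.16405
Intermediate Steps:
P(A, k) = (-98 + k)/(A + k)
h(N) = 15/N
J = -159959/65 (J = (4050 - 6510) + (-98 + 39)/(26 + 39) = -2460 - 59/65 = -159959/65 ≈ -2460.9)
o = 105006/7 (o = -3 + (15006 + 15/(-7)) = -3 + (15006 + 15*(-⅐)) = -3 + (15006 - 15/7) = -3 + 105027/7 = 105006/7 ≈ 15001.)
J/o = -159959/(65*105006/7) = -159959/65*7/105006 = -1119713/6825390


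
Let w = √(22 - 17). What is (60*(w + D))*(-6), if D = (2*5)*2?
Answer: -7200 - 360*√5 ≈ -8005.0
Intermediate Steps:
D = 20 (D = 10*2 = 20)
w = √5 ≈ 2.2361
(60*(w + D))*(-6) = (60*(√5 + 20))*(-6) = (60*(20 + √5))*(-6) = (1200 + 60*√5)*(-6) = -7200 - 360*√5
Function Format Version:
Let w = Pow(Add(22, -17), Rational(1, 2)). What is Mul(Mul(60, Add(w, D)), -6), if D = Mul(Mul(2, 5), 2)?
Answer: Add(-7200, Mul(-360, Pow(5, Rational(1, 2)))) ≈ -8005.0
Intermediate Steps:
D = 20 (D = Mul(10, 2) = 20)
w = Pow(5, Rational(1, 2)) ≈ 2.2361
Mul(Mul(60, Add(w, D)), -6) = Mul(Mul(60, Add(Pow(5, Rational(1, 2)), 20)), -6) = Mul(Mul(60, Add(20, Pow(5, Rational(1, 2)))), -6) = Mul(Add(1200, Mul(60, Pow(5, Rational(1, 2)))), -6) = Add(-7200, Mul(-360, Pow(5, Rational(1, 2))))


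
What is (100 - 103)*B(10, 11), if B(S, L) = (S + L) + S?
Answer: -93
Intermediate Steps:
B(S, L) = L + 2*S (B(S, L) = (L + S) + S = L + 2*S)
(100 - 103)*B(10, 11) = (100 - 103)*(11 + 2*10) = -3*(11 + 20) = -3*31 = -93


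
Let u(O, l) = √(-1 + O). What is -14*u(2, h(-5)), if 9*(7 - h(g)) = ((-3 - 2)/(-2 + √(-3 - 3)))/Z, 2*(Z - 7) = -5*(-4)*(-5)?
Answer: -14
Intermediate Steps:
Z = -43 (Z = 7 + (-5*(-4)*(-5))/2 = 7 + (20*(-5))/2 = 7 + (½)*(-100) = 7 - 50 = -43)
h(g) = 7 - 5/(387*(-2 + I*√6)) (h(g) = 7 - (-3 - 2)/(-2 + √(-3 - 3))/(9*(-43)) = 7 - (-5/(-2 + √(-6)))*(-1)/(9*43) = 7 - (-5/(-2 + I*√6))*(-1)/(9*43) = 7 - 5/(387*(-2 + I*√6)))
-14*u(2, h(-5)) = -14*√(-1 + 2) = -14*√1 = -14*1 = -14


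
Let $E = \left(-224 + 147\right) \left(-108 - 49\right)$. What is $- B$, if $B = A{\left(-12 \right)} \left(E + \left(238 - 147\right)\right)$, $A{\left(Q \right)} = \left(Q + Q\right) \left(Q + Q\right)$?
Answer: $-7015680$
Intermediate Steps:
$E = 12089$ ($E = \left(-77\right) \left(-157\right) = 12089$)
$A{\left(Q \right)} = 4 Q^{2}$ ($A{\left(Q \right)} = 2 Q 2 Q = 4 Q^{2}$)
$B = 7015680$ ($B = 4 \left(-12\right)^{2} \left(12089 + \left(238 - 147\right)\right) = 4 \cdot 144 \left(12089 + 91\right) = 576 \cdot 12180 = 7015680$)
$- B = \left(-1\right) 7015680 = -7015680$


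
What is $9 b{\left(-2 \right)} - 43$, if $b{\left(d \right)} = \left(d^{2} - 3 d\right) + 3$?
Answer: $74$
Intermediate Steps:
$b{\left(d \right)} = 3 + d^{2} - 3 d$
$9 b{\left(-2 \right)} - 43 = 9 \left(3 + \left(-2\right)^{2} - -6\right) - 43 = 9 \left(3 + 4 + 6\right) - 43 = 9 \cdot 13 - 43 = 117 - 43 = 74$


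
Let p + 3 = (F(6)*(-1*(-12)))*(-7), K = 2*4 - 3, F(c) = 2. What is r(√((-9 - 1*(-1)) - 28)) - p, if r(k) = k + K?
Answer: 176 + 6*I ≈ 176.0 + 6.0*I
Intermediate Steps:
K = 5 (K = 8 - 3 = 5)
p = -171 (p = -3 + (2*(-1*(-12)))*(-7) = -3 + (2*12)*(-7) = -3 + 24*(-7) = -3 - 168 = -171)
r(k) = 5 + k (r(k) = k + 5 = 5 + k)
r(√((-9 - 1*(-1)) - 28)) - p = (5 + √((-9 - 1*(-1)) - 28)) - 1*(-171) = (5 + √((-9 + 1) - 28)) + 171 = (5 + √(-8 - 28)) + 171 = (5 + √(-36)) + 171 = (5 + 6*I) + 171 = 176 + 6*I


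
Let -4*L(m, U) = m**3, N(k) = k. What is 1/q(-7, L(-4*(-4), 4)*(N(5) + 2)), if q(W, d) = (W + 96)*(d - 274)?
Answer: -1/662338 ≈ -1.5098e-6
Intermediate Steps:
L(m, U) = -m**3/4
q(W, d) = (-274 + d)*(96 + W) (q(W, d) = (96 + W)*(-274 + d) = (-274 + d)*(96 + W))
1/q(-7, L(-4*(-4), 4)*(N(5) + 2)) = 1/(-26304 - 274*(-7) + 96*((-(-4*(-4))**3/4)*(5 + 2)) - 7*(-(-4*(-4))**3/4)*(5 + 2)) = 1/(-26304 + 1918 + 96*(-1/4*16**3*7) - 7*(-1/4*16**3)*7) = 1/(-26304 + 1918 + 96*(-1/4*4096*7) - 7*(-1/4*4096)*7) = 1/(-26304 + 1918 + 96*(-1024*7) - (-7168)*7) = 1/(-26304 + 1918 + 96*(-7168) - 7*(-7168)) = 1/(-26304 + 1918 - 688128 + 50176) = 1/(-662338) = -1/662338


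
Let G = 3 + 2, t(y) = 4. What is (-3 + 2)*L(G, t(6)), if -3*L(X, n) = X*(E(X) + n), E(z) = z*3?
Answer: 95/3 ≈ 31.667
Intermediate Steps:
E(z) = 3*z
G = 5
L(X, n) = -X*(n + 3*X)/3 (L(X, n) = -X*(3*X + n)/3 = -X*(n + 3*X)/3)
(-3 + 2)*L(G, t(6)) = (-3 + 2)*(-⅓*5*(4 + 3*5)) = -(-1)*5*(4 + 15)/3 = -(-1)*5*19/3 = -1*(-95/3) = 95/3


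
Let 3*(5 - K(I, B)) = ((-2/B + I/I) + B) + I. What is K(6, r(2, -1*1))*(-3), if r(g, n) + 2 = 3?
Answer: -9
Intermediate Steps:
r(g, n) = 1 (r(g, n) = -2 + 3 = 1)
K(I, B) = 14/3 - B/3 - I/3 + 2/(3*B) (K(I, B) = 5 - (((-2/B + I/I) + B) + I)/3 = 5 - (((-2/B + 1) + B) + I)/3 = 5 - (((1 - 2/B) + B) + I)/3 = 5 - ((1 + B - 2/B) + I)/3 = 5 - (1 + B + I - 2/B)/3 = 5 + (-⅓ - B/3 - I/3 + 2/(3*B)) = 14/3 - B/3 - I/3 + 2/(3*B))
K(6, r(2, -1*1))*(-3) = ((⅓)*(2 - 1*1*(-14 + 1 + 6))/1)*(-3) = ((⅓)*1*(2 - 1*1*(-7)))*(-3) = ((⅓)*1*(2 + 7))*(-3) = ((⅓)*1*9)*(-3) = 3*(-3) = -9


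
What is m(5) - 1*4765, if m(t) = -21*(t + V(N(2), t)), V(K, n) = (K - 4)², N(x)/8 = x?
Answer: -7894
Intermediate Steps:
N(x) = 8*x
V(K, n) = (-4 + K)²
m(t) = -3024 - 21*t (m(t) = -21*(t + (-4 + 8*2)²) = -21*(t + (-4 + 16)²) = -21*(t + 12²) = -21*(t + 144) = -21*(144 + t) = -3024 - 21*t)
m(5) - 1*4765 = (-3024 - 21*5) - 1*4765 = (-3024 - 105) - 4765 = -3129 - 4765 = -7894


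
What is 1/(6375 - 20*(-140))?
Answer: 1/9175 ≈ 0.00010899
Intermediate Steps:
1/(6375 - 20*(-140)) = 1/(6375 + 2800) = 1/9175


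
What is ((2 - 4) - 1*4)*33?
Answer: -198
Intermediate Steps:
((2 - 4) - 1*4)*33 = (-2 - 4)*33 = -6*33 = -198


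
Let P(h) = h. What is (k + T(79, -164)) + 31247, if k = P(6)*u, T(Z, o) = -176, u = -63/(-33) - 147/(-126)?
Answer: 341984/11 ≈ 31089.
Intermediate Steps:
u = 203/66 (u = -63*(-1/33) - 147*(-1/126) = 21/11 + 7/6 = 203/66 ≈ 3.0758)
k = 203/11 (k = 6*(203/66) = 203/11 ≈ 18.455)
(k + T(79, -164)) + 31247 = (203/11 - 176) + 31247 = -1733/11 + 31247 = 341984/11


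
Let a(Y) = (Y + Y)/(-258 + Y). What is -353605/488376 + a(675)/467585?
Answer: -38625369725/53347333752 ≈ -0.72404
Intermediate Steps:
a(Y) = 2*Y/(-258 + Y) (a(Y) = (2*Y)/(-258 + Y) = 2*Y/(-258 + Y))
-353605/488376 + a(675)/467585 = -353605/488376 + (2*675/(-258 + 675))/467585 = -353605*1/488376 + (2*675/417)*(1/467585) = -50515/69768 + (2*675*(1/417))*(1/467585) = -50515/69768 + (450/139)*(1/467585) = -50515/69768 + 90/12998863 = -38625369725/53347333752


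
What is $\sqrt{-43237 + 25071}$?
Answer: $i \sqrt{18166} \approx 134.78 i$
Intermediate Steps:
$\sqrt{-43237 + 25071} = \sqrt{-18166} = i \sqrt{18166}$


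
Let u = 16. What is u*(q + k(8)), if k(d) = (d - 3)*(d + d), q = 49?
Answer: 2064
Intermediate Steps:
k(d) = 2*d*(-3 + d) (k(d) = (-3 + d)*(2*d) = 2*d*(-3 + d))
u*(q + k(8)) = 16*(49 + 2*8*(-3 + 8)) = 16*(49 + 2*8*5) = 16*(49 + 80) = 16*129 = 2064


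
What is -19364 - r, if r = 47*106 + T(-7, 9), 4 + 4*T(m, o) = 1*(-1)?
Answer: -97379/4 ≈ -24345.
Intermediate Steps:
T(m, o) = -5/4 (T(m, o) = -1 + (1*(-1))/4 = -1 + (¼)*(-1) = -1 - ¼ = -5/4)
r = 19923/4 (r = 47*106 - 5/4 = 4982 - 5/4 = 19923/4 ≈ 4980.8)
-19364 - r = -19364 - 1*19923/4 = -19364 - 19923/4 = -97379/4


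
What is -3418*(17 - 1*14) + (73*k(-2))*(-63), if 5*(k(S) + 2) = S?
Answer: 3918/5 ≈ 783.60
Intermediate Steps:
k(S) = -2 + S/5
-3418*(17 - 1*14) + (73*k(-2))*(-63) = -3418*(17 - 1*14) + (73*(-2 + (1/5)*(-2)))*(-63) = -3418*(17 - 14) + (73*(-2 - 2/5))*(-63) = -3418*3 + (73*(-12/5))*(-63) = -10254 - 876/5*(-63) = -10254 + 55188/5 = 3918/5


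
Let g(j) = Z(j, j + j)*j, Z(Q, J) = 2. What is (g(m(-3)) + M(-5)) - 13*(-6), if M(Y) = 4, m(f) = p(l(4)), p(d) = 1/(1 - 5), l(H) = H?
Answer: 163/2 ≈ 81.500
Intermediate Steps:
p(d) = -¼ (p(d) = 1/(-4) = -¼)
m(f) = -¼
g(j) = 2*j
(g(m(-3)) + M(-5)) - 13*(-6) = (2*(-¼) + 4) - 13*(-6) = (-½ + 4) + 78 = 7/2 + 78 = 163/2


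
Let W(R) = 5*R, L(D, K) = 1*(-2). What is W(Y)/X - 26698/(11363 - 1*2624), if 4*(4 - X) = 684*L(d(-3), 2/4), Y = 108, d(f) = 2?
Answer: -2259224/1511847 ≈ -1.4943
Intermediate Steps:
L(D, K) = -2
X = 346 (X = 4 - 171*(-2) = 4 - ¼*(-1368) = 4 + 342 = 346)
W(Y)/X - 26698/(11363 - 1*2624) = (5*108)/346 - 26698/(11363 - 1*2624) = 540*(1/346) - 26698/(11363 - 2624) = 270/173 - 26698/8739 = -2259224/1511847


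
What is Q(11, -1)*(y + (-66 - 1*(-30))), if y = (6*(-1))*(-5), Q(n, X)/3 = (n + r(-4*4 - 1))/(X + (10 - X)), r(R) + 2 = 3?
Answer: -108/5 ≈ -21.600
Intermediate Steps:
r(R) = 1 (r(R) = -2 + 3 = 1)
Q(n, X) = 3/10 + 3*n/10 (Q(n, X) = 3*((n + 1)/(X + (10 - X))) = 3*((1 + n)/10) = 3*((1 + n)*(⅒)) = 3*(⅒ + n/10) = 3/10 + 3*n/10)
y = 30 (y = -6*(-5) = 30)
Q(11, -1)*(y + (-66 - 1*(-30))) = (3/10 + (3/10)*11)*(30 + (-66 - 1*(-30))) = (3/10 + 33/10)*(30 + (-66 + 30)) = 18*(30 - 36)/5 = (18/5)*(-6) = -108/5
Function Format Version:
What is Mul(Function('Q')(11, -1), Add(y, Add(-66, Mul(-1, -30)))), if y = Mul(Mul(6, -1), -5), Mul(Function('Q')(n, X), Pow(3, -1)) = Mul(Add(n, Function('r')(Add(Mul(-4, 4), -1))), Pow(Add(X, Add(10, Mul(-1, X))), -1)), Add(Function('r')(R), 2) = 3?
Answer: Rational(-108, 5) ≈ -21.600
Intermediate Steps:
Function('r')(R) = 1 (Function('r')(R) = Add(-2, 3) = 1)
Function('Q')(n, X) = Add(Rational(3, 10), Mul(Rational(3, 10), n)) (Function('Q')(n, X) = Mul(3, Mul(Add(n, 1), Pow(Add(X, Add(10, Mul(-1, X))), -1))) = Mul(3, Mul(Add(1, n), Pow(10, -1))) = Mul(3, Mul(Add(1, n), Rational(1, 10))) = Mul(3, Add(Rational(1, 10), Mul(Rational(1, 10), n))) = Add(Rational(3, 10), Mul(Rational(3, 10), n)))
y = 30 (y = Mul(-6, -5) = 30)
Mul(Function('Q')(11, -1), Add(y, Add(-66, Mul(-1, -30)))) = Mul(Add(Rational(3, 10), Mul(Rational(3, 10), 11)), Add(30, Add(-66, Mul(-1, -30)))) = Mul(Add(Rational(3, 10), Rational(33, 10)), Add(30, Add(-66, 30))) = Mul(Rational(18, 5), Add(30, -36)) = Mul(Rational(18, 5), -6) = Rational(-108, 5)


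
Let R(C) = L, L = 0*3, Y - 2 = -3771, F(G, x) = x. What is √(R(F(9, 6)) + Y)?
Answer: I*√3769 ≈ 61.392*I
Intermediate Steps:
Y = -3769 (Y = 2 - 3771 = -3769)
L = 0
R(C) = 0
√(R(F(9, 6)) + Y) = √(0 - 3769) = √(-3769) = I*√3769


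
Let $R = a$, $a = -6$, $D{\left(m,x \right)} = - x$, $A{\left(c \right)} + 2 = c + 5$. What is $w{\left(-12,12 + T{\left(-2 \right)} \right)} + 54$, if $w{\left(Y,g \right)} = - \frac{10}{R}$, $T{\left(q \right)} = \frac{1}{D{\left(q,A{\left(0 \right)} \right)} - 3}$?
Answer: $\frac{167}{3} \approx 55.667$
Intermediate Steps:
$A{\left(c \right)} = 3 + c$ ($A{\left(c \right)} = -2 + \left(c + 5\right) = -2 + \left(5 + c\right) = 3 + c$)
$T{\left(q \right)} = - \frac{1}{6}$ ($T{\left(q \right)} = \frac{1}{- (3 + 0) - 3} = \frac{1}{\left(-1\right) 3 - 3} = \frac{1}{-3 - 3} = \frac{1}{-6} = - \frac{1}{6}$)
$R = -6$
$w{\left(Y,g \right)} = \frac{5}{3}$ ($w{\left(Y,g \right)} = - \frac{10}{-6} = \left(-10\right) \left(- \frac{1}{6}\right) = \frac{5}{3}$)
$w{\left(-12,12 + T{\left(-2 \right)} \right)} + 54 = \frac{5}{3} + 54 = \frac{167}{3}$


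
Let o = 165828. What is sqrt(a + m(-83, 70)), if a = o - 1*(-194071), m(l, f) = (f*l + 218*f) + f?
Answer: sqrt(369419) ≈ 607.80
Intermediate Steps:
m(l, f) = 219*f + f*l (m(l, f) = (218*f + f*l) + f = 219*f + f*l)
a = 359899 (a = 165828 - 1*(-194071) = 165828 + 194071 = 359899)
sqrt(a + m(-83, 70)) = sqrt(359899 + 70*(219 - 83)) = sqrt(359899 + 70*136) = sqrt(359899 + 9520) = sqrt(369419)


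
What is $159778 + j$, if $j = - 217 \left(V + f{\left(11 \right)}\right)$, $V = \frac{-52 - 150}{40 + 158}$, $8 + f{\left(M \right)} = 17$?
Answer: $\frac{15646592}{99} \approx 1.5805 \cdot 10^{5}$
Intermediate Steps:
$f{\left(M \right)} = 9$ ($f{\left(M \right)} = -8 + 17 = 9$)
$V = - \frac{101}{99}$ ($V = - \frac{202}{198} = \left(-202\right) \frac{1}{198} = - \frac{101}{99} \approx -1.0202$)
$j = - \frac{171430}{99}$ ($j = - 217 \left(- \frac{101}{99} + 9\right) = \left(-217\right) \frac{790}{99} = - \frac{171430}{99} \approx -1731.6$)
$159778 + j = 159778 - \frac{171430}{99} = \frac{15646592}{99}$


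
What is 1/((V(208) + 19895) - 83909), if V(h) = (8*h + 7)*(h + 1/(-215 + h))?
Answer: 7/1983207 ≈ 3.5296e-6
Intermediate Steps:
V(h) = (7 + 8*h)*(h + 1/(-215 + h))
1/((V(208) + 19895) - 83909) = 1/(((7 - 1713*208² - 1497*208 + 8*208³)/(-215 + 208) + 19895) - 83909) = 1/(((7 - 1713*43264 - 311376 + 8*8998912)/(-7) + 19895) - 83909) = 1/((-(7 - 74111232 - 311376 + 71991296)/7 + 19895) - 83909) = 1/((-⅐*(-2431305) + 19895) - 83909) = 1/((2431305/7 + 19895) - 83909) = 1/(2570570/7 - 83909) = 1/(1983207/7) = 7/1983207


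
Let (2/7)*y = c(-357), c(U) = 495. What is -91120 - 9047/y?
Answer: -315748894/3465 ≈ -91125.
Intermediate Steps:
y = 3465/2 (y = (7/2)*495 = 3465/2 ≈ 1732.5)
-91120 - 9047/y = -91120 - 9047/3465/2 = -91120 - 9047*2/3465 = -91120 - 1*18094/3465 = -91120 - 18094/3465 = -315748894/3465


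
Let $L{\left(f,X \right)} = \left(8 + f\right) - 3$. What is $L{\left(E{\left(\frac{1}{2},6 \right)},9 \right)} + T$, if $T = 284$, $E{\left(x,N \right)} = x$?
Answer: $\frac{579}{2} \approx 289.5$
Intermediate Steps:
$L{\left(f,X \right)} = 5 + f$
$L{\left(E{\left(\frac{1}{2},6 \right)},9 \right)} + T = \left(5 + \frac{1}{2}\right) + 284 = \frac{11}{2} + 284 = \frac{579}{2}$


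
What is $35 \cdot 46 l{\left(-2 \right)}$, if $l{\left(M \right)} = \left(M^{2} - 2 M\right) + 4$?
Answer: $19320$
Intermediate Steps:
$l{\left(M \right)} = 4 + M^{2} - 2 M$
$35 \cdot 46 l{\left(-2 \right)} = 35 \cdot 46 \left(4 + \left(-2\right)^{2} - -4\right) = 1610 \left(4 + 4 + 4\right) = 1610 \cdot 12 = 19320$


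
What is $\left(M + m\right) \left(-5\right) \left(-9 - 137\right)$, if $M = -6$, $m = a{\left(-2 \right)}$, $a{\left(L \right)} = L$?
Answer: $-5840$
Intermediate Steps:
$m = -2$
$\left(M + m\right) \left(-5\right) \left(-9 - 137\right) = \left(-6 - 2\right) \left(-5\right) \left(-9 - 137\right) = \left(-8\right) \left(-5\right) \left(-146\right) = 40 \left(-146\right) = -5840$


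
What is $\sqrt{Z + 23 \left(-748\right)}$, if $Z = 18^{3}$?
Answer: $2 i \sqrt{2843} \approx 106.64 i$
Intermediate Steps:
$Z = 5832$
$\sqrt{Z + 23 \left(-748\right)} = \sqrt{5832 + 23 \left(-748\right)} = \sqrt{5832 - 17204} = \sqrt{-11372} = 2 i \sqrt{2843}$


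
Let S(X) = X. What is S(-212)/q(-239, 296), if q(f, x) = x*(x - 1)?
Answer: -53/21830 ≈ -0.0024278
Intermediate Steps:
q(f, x) = x*(-1 + x)
S(-212)/q(-239, 296) = -212*1/(296*(-1 + 296)) = -212/(296*295) = -212/87320 = -212*1/87320 = -53/21830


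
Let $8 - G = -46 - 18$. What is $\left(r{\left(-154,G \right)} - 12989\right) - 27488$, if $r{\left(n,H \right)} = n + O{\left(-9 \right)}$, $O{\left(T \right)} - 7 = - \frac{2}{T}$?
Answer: $- \frac{365614}{9} \approx -40624.0$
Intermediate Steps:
$O{\left(T \right)} = 7 - \frac{2}{T}$
$G = 72$ ($G = 8 - \left(-46 - 18\right) = 8 - -64 = 8 + 64 = 72$)
$r{\left(n,H \right)} = \frac{65}{9} + n$ ($r{\left(n,H \right)} = n + \left(7 - \frac{2}{-9}\right) = n + \left(7 - - \frac{2}{9}\right) = n + \left(7 + \frac{2}{9}\right) = n + \frac{65}{9} = \frac{65}{9} + n$)
$\left(r{\left(-154,G \right)} - 12989\right) - 27488 = \left(\left(\frac{65}{9} - 154\right) - 12989\right) - 27488 = \left(- \frac{1321}{9} - 12989\right) - 27488 = - \frac{118222}{9} - 27488 = - \frac{365614}{9}$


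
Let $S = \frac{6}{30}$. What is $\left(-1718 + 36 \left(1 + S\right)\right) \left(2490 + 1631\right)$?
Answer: $- \frac{34509254}{5} \approx -6.9018 \cdot 10^{6}$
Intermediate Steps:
$S = \frac{1}{5}$ ($S = 6 \cdot \frac{1}{30} = \frac{1}{5} \approx 0.2$)
$\left(-1718 + 36 \left(1 + S\right)\right) \left(2490 + 1631\right) = \left(-1718 + 36 \left(1 + \frac{1}{5}\right)\right) \left(2490 + 1631\right) = \left(-1718 + 36 \cdot \frac{6}{5}\right) 4121 = \left(-1718 + \frac{216}{5}\right) 4121 = \left(- \frac{8374}{5}\right) 4121 = - \frac{34509254}{5}$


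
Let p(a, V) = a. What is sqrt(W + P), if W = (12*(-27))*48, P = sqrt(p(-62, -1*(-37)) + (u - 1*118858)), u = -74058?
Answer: sqrt(-15552 + 3*I*sqrt(21442)) ≈ 1.761 + 124.72*I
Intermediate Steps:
P = 3*I*sqrt(21442) (P = sqrt(-62 + (-74058 - 1*118858)) = sqrt(-62 + (-74058 - 118858)) = sqrt(-62 - 192916) = sqrt(-192978) = 3*I*sqrt(21442) ≈ 439.29*I)
W = -15552 (W = -324*48 = -15552)
sqrt(W + P) = sqrt(-15552 + 3*I*sqrt(21442))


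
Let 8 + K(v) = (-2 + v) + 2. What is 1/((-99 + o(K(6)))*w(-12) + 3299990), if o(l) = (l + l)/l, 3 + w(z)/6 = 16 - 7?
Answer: 1/3296498 ≈ 3.0335e-7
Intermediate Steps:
K(v) = -8 + v (K(v) = -8 + ((-2 + v) + 2) = -8 + v)
w(z) = 36 (w(z) = -18 + 6*(16 - 7) = -18 + 6*9 = -18 + 54 = 36)
o(l) = 2 (o(l) = (2*l)/l = 2)
1/((-99 + o(K(6)))*w(-12) + 3299990) = 1/((-99 + 2)*36 + 3299990) = 1/(-97*36 + 3299990) = 1/(-3492 + 3299990) = 1/3296498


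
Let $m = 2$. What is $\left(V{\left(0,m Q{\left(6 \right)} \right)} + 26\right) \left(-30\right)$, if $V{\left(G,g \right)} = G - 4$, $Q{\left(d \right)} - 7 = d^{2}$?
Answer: $-660$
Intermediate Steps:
$Q{\left(d \right)} = 7 + d^{2}$
$V{\left(G,g \right)} = -4 + G$ ($V{\left(G,g \right)} = G - 4 = -4 + G$)
$\left(V{\left(0,m Q{\left(6 \right)} \right)} + 26\right) \left(-30\right) = \left(\left(-4 + 0\right) + 26\right) \left(-30\right) = \left(-4 + 26\right) \left(-30\right) = 22 \left(-30\right) = -660$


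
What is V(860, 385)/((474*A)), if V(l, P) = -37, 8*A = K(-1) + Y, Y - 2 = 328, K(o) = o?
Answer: -148/77973 ≈ -0.0018981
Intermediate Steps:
Y = 330 (Y = 2 + 328 = 330)
A = 329/8 (A = (-1 + 330)/8 = (1/8)*329 = 329/8 ≈ 41.125)
V(860, 385)/((474*A)) = -37/(474*(329/8)) = -37/77973/4 = -37*4/77973 = -148/77973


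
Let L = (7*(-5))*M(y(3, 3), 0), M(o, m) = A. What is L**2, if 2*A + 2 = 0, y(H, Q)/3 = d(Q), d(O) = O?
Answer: 1225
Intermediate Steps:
y(H, Q) = 3*Q
A = -1 (A = -1 + (1/2)*0 = -1 + 0 = -1)
M(o, m) = -1
L = 35 (L = (7*(-5))*(-1) = -35*(-1) = 35)
L**2 = 35**2 = 1225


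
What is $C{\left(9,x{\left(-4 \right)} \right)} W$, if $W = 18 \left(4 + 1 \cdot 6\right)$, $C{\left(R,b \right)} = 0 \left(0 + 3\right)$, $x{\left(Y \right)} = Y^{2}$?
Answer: $0$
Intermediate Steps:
$C{\left(R,b \right)} = 0$ ($C{\left(R,b \right)} = 0 \cdot 3 = 0$)
$W = 180$ ($W = 18 \left(4 + 6\right) = 18 \cdot 10 = 180$)
$C{\left(9,x{\left(-4 \right)} \right)} W = 0 \cdot 180 = 0$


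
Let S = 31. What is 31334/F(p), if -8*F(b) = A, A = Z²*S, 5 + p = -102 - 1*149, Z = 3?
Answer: -250672/279 ≈ -898.47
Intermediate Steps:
p = -256 (p = -5 + (-102 - 1*149) = -5 + (-102 - 149) = -5 - 251 = -256)
A = 279 (A = 3²*31 = 9*31 = 279)
F(b) = -279/8 (F(b) = -⅛*279 = -279/8)
31334/F(p) = 31334/(-279/8) = 31334*(-8/279) = -250672/279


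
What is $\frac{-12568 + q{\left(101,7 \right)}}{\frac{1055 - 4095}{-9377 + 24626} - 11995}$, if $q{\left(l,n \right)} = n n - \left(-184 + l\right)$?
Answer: $\frac{189636564}{182914795} \approx 1.0367$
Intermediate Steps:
$q{\left(l,n \right)} = 184 + n^{2} - l$ ($q{\left(l,n \right)} = n^{2} - \left(-184 + l\right) = 184 + n^{2} - l$)
$\frac{-12568 + q{\left(101,7 \right)}}{\frac{1055 - 4095}{-9377 + 24626} - 11995} = \frac{-12568 + \left(184 + 7^{2} - 101\right)}{\frac{1055 - 4095}{-9377 + 24626} - 11995} = \frac{-12568 + \left(184 + 49 - 101\right)}{- \frac{3040}{15249} - 11995} = \frac{-12568 + 132}{\left(-3040\right) \frac{1}{15249} - 11995} = - \frac{12436}{- \frac{3040}{15249} - 11995} = - \frac{12436}{- \frac{182914795}{15249}} = \left(-12436\right) \left(- \frac{15249}{182914795}\right) = \frac{189636564}{182914795}$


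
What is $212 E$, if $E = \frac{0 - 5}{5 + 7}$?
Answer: $- \frac{265}{3} \approx -88.333$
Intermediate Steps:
$E = - \frac{5}{12} \approx -0.41667$
$212 E = 212 \left(- \frac{5}{12}\right) = - \frac{265}{3}$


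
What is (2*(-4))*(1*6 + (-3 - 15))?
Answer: 96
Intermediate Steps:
(2*(-4))*(1*6 + (-3 - 15)) = -8*(6 - 18) = -8*(-12) = 96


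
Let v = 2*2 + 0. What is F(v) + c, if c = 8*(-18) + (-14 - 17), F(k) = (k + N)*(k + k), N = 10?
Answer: -63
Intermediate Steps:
v = 4 (v = 4 + 0 = 4)
F(k) = 2*k*(10 + k) (F(k) = (k + 10)*(k + k) = (10 + k)*(2*k) = 2*k*(10 + k))
c = -175 (c = -144 - 31 = -175)
F(v) + c = 2*4*(10 + 4) - 175 = 2*4*14 - 175 = 112 - 175 = -63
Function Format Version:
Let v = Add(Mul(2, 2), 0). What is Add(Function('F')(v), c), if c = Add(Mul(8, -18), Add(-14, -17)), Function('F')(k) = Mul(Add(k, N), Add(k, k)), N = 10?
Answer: -63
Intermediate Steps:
v = 4 (v = Add(4, 0) = 4)
Function('F')(k) = Mul(2, k, Add(10, k)) (Function('F')(k) = Mul(Add(k, 10), Add(k, k)) = Mul(Add(10, k), Mul(2, k)) = Mul(2, k, Add(10, k)))
c = -175 (c = Add(-144, -31) = -175)
Add(Function('F')(v), c) = Add(Mul(2, 4, Add(10, 4)), -175) = Add(Mul(2, 4, 14), -175) = Add(112, -175) = -63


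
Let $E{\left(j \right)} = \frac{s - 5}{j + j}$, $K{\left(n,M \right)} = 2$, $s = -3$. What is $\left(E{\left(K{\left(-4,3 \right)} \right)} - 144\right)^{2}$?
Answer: $21316$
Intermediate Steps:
$E{\left(j \right)} = - \frac{4}{j}$ ($E{\left(j \right)} = \frac{-3 - 5}{j + j} = - \frac{8}{2 j} = - 8 \frac{1}{2 j} = - \frac{4}{j}$)
$\left(E{\left(K{\left(-4,3 \right)} \right)} - 144\right)^{2} = \left(- \frac{4}{2} - 144\right)^{2} = \left(\left(-4\right) \frac{1}{2} - 144\right)^{2} = \left(-2 - 144\right)^{2} = \left(-146\right)^{2} = 21316$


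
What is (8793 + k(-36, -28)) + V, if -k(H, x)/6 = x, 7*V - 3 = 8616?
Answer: 71346/7 ≈ 10192.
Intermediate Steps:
V = 8619/7 (V = 3/7 + (⅐)*8616 = 3/7 + 8616/7 = 8619/7 ≈ 1231.3)
k(H, x) = -6*x
(8793 + k(-36, -28)) + V = (8793 - 6*(-28)) + 8619/7 = (8793 + 168) + 8619/7 = 8961 + 8619/7 = 71346/7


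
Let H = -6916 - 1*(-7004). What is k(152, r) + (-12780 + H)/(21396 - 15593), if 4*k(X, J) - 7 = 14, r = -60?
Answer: 71095/23212 ≈ 3.0629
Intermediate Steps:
k(X, J) = 21/4 (k(X, J) = 7/4 + (¼)*14 = 7/4 + 7/2 = 21/4)
H = 88 (H = -6916 + 7004 = 88)
k(152, r) + (-12780 + H)/(21396 - 15593) = 21/4 + (-12780 + 88)/(21396 - 15593) = 21/4 - 12692/5803 = 71095/23212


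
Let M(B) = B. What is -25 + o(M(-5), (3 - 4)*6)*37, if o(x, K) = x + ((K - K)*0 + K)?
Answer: -432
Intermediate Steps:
o(x, K) = K + x (o(x, K) = x + (0*0 + K) = x + (0 + K) = x + K = K + x)
-25 + o(M(-5), (3 - 4)*6)*37 = -25 + ((3 - 4)*6 - 5)*37 = -25 + (-1*6 - 5)*37 = -25 + (-6 - 5)*37 = -25 - 11*37 = -25 - 407 = -432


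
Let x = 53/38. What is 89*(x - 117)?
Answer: -390977/38 ≈ -10289.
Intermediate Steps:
x = 53/38 (x = 53*(1/38) = 53/38 ≈ 1.3947)
89*(x - 117) = 89*(53/38 - 117) = 89*(-4393/38) = -390977/38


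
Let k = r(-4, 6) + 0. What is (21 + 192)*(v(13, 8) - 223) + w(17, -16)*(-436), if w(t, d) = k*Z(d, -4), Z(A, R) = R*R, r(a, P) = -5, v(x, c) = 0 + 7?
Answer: -11128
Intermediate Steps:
v(x, c) = 7
Z(A, R) = R²
k = -5 (k = -5 + 0 = -5)
w(t, d) = -80 (w(t, d) = -5*(-4)² = -5*16 = -80)
(21 + 192)*(v(13, 8) - 223) + w(17, -16)*(-436) = (21 + 192)*(7 - 223) - 80*(-436) = 213*(-216) + 34880 = -46008 + 34880 = -11128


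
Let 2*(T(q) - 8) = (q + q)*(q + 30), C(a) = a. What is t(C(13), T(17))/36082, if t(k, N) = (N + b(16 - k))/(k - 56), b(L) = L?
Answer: -405/775763 ≈ -0.00052207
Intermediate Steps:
T(q) = 8 + q*(30 + q) (T(q) = 8 + ((q + q)*(q + 30))/2 = 8 + ((2*q)*(30 + q))/2 = 8 + (2*q*(30 + q))/2 = 8 + q*(30 + q))
t(k, N) = (16 + N - k)/(-56 + k) (t(k, N) = (N + (16 - k))/(k - 56) = (16 + N - k)/(-56 + k))
t(C(13), T(17))/36082 = ((16 + (8 + 17**2 + 30*17) - 1*13)/(-56 + 13))/36082 = ((16 + (8 + 289 + 510) - 13)/(-43))*(1/36082) = -(16 + 807 - 13)/43*(1/36082) = -1/43*810*(1/36082) = -810/43*1/36082 = -405/775763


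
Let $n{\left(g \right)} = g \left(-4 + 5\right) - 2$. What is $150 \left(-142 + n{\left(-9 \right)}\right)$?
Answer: $-22950$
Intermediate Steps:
$n{\left(g \right)} = -2 + g$ ($n{\left(g \right)} = g 1 - 2 = g - 2 = -2 + g$)
$150 \left(-142 + n{\left(-9 \right)}\right) = 150 \left(-142 - 11\right) = 150 \left(-153\right) = -22950$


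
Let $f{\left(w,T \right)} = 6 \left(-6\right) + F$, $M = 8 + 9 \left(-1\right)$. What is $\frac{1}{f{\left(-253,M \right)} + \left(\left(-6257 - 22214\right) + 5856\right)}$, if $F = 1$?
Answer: $- \frac{1}{22650} \approx -4.415 \cdot 10^{-5}$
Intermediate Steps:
$M = -1$ ($M = 8 - 9 = -1$)
$f{\left(w,T \right)} = -35$ ($f{\left(w,T \right)} = 6 \left(-6\right) + 1 = -36 + 1 = -35$)
$\frac{1}{f{\left(-253,M \right)} + \left(\left(-6257 - 22214\right) + 5856\right)} = \frac{1}{-35 + \left(\left(-6257 - 22214\right) + 5856\right)} = \frac{1}{-35 + \left(-28471 + 5856\right)} = \frac{1}{-35 - 22615} = \frac{1}{-22650} = - \frac{1}{22650}$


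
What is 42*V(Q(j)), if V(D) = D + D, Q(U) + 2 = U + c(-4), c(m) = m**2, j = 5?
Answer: 1596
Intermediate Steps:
Q(U) = 14 + U (Q(U) = -2 + (U + (-4)**2) = -2 + (U + 16) = -2 + (16 + U) = 14 + U)
V(D) = 2*D
42*V(Q(j)) = 42*(2*(14 + 5)) = 42*(2*19) = 42*38 = 1596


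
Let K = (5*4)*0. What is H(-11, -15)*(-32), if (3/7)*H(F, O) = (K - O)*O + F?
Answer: 52864/3 ≈ 17621.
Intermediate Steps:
K = 0 (K = 20*0 = 0)
H(F, O) = -7*O²/3 + 7*F/3 (H(F, O) = 7*((0 - O)*O + F)/3 = 7*((-O)*O + F)/3 = 7*(-O² + F)/3 = 7*(F - O²)/3 = -7*O²/3 + 7*F/3)
H(-11, -15)*(-32) = (-7/3*(-15)² + (7/3)*(-11))*(-32) = (-7/3*225 - 77/3)*(-32) = (-525 - 77/3)*(-32) = -1652/3*(-32) = 52864/3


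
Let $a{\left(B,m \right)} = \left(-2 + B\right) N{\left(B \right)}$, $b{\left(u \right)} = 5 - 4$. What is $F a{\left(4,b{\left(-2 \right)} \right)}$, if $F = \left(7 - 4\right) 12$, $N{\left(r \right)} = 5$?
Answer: $360$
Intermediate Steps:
$F = 36$ ($F = 3 \cdot 12 = 36$)
$b{\left(u \right)} = 1$
$a{\left(B,m \right)} = -10 + 5 B$ ($a{\left(B,m \right)} = \left(-2 + B\right) 5 = -10 + 5 B$)
$F a{\left(4,b{\left(-2 \right)} \right)} = 36 \left(-10 + 5 \cdot 4\right) = 36 \left(-10 + 20\right) = 36 \cdot 10 = 360$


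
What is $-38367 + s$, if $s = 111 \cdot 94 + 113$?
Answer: $-27820$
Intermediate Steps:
$s = 10547$ ($s = 10434 + 113 = 10547$)
$-38367 + s = -38367 + 10547 = -27820$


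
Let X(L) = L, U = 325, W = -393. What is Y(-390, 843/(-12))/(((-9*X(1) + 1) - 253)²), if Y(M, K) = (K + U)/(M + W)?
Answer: -1019/213354972 ≈ -4.7761e-6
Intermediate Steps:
Y(M, K) = (325 + K)/(-393 + M) (Y(M, K) = (K + 325)/(M - 393) = (325 + K)/(-393 + M))
Y(-390, 843/(-12))/(((-9*X(1) + 1) - 253)²) = ((325 + 843/(-12))/(-393 - 390))/(((-9*1 + 1) - 253)²) = ((325 + 843*(-1/12))/(-783))/(((-9 + 1) - 253)²) = (-(325 - 281/4)/783)/((-8 - 253)²) = (-1/783*1019/4)/((-261)²) = -1019/3132/68121 = -1019/3132*1/68121 = -1019/213354972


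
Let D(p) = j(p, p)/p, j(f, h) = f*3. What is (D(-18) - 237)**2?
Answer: 54756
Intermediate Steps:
j(f, h) = 3*f
D(p) = 3 (D(p) = (3*p)/p = 3)
(D(-18) - 237)**2 = (3 - 237)**2 = (-234)**2 = 54756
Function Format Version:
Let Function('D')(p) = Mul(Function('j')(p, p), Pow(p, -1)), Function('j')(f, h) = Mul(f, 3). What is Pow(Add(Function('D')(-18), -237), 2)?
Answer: 54756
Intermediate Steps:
Function('j')(f, h) = Mul(3, f)
Function('D')(p) = 3 (Function('D')(p) = Mul(Mul(3, p), Pow(p, -1)) = 3)
Pow(Add(Function('D')(-18), -237), 2) = Pow(Add(3, -237), 2) = Pow(-234, 2) = 54756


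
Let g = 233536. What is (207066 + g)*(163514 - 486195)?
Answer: -142173893962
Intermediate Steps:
(207066 + g)*(163514 - 486195) = (207066 + 233536)*(163514 - 486195) = 440602*(-322681) = -142173893962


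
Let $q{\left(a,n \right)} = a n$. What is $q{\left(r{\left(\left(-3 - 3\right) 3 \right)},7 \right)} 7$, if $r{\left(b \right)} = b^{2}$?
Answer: $15876$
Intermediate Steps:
$q{\left(r{\left(\left(-3 - 3\right) 3 \right)},7 \right)} 7 = \left(\left(-3 - 3\right) 3\right)^{2} \cdot 7 \cdot 7 = \left(\left(-6\right) 3\right)^{2} \cdot 7 \cdot 7 = \left(-18\right)^{2} \cdot 7 \cdot 7 = 324 \cdot 7 \cdot 7 = 2268 \cdot 7 = 15876$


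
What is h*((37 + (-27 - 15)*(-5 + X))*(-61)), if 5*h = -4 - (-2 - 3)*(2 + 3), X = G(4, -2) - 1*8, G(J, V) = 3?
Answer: -585417/5 ≈ -1.1708e+5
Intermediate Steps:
X = -5 (X = 3 - 1*8 = 3 - 8 = -5)
h = 21/5 (h = (-4 - (-2 - 3)*(2 + 3))/5 = (-4 - (-5)*5)/5 = (-4 - 1*(-25))/5 = (-4 + 25)/5 = (⅕)*21 = 21/5 ≈ 4.2000)
h*((37 + (-27 - 15)*(-5 + X))*(-61)) = 21*((37 + (-27 - 15)*(-5 - 5))*(-61))/5 = 21*((37 - 42*(-10))*(-61))/5 = 21*((37 + 420)*(-61))/5 = 21*(457*(-61))/5 = (21/5)*(-27877) = -585417/5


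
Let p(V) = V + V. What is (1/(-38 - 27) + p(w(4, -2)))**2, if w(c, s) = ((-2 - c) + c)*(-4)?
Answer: 1079521/4225 ≈ 255.51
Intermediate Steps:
w(c, s) = 8 (w(c, s) = -2*(-4) = 8)
p(V) = 2*V
(1/(-38 - 27) + p(w(4, -2)))**2 = (1/(-38 - 27) + 2*8)**2 = (1/(-65) + 16)**2 = (-1/65 + 16)**2 = (1039/65)**2 = 1079521/4225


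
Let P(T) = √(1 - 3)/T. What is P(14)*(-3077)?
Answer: -3077*I*√2/14 ≈ -310.82*I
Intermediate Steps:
P(T) = I*√2/T (P(T) = √(-2)/T = (I*√2)/T = I*√2/T)
P(14)*(-3077) = (I*√2/14)*(-3077) = -3077*I*√2/14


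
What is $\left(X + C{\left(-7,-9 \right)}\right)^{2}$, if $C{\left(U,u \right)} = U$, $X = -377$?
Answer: $147456$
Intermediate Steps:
$\left(X + C{\left(-7,-9 \right)}\right)^{2} = \left(-377 - 7\right)^{2} = \left(-384\right)^{2} = 147456$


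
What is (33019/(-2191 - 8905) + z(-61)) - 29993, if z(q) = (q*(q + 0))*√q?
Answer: -332835347/11096 + 3721*I*√61 ≈ -29996.0 + 29062.0*I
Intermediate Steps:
z(q) = q^(5/2) (z(q) = (q*q)*√q = q²*√q = q^(5/2))
(33019/(-2191 - 8905) + z(-61)) - 29993 = (33019/(-2191 - 8905) + (-61)^(5/2)) - 29993 = (33019/(-11096) + 3721*I*√61) - 29993 = (33019*(-1/11096) + 3721*I*√61) - 29993 = (-33019/11096 + 3721*I*√61) - 29993 = -332835347/11096 + 3721*I*√61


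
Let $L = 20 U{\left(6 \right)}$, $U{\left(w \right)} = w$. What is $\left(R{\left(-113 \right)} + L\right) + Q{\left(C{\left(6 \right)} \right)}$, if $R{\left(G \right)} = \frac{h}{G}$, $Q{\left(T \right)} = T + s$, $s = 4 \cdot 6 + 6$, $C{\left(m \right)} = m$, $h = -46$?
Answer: $\frac{17674}{113} \approx 156.41$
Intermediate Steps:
$L = 120$ ($L = 20 \cdot 6 = 120$)
$s = 30$ ($s = 24 + 6 = 30$)
$Q{\left(T \right)} = 30 + T$ ($Q{\left(T \right)} = T + 30 = 30 + T$)
$R{\left(G \right)} = - \frac{46}{G}$
$\left(R{\left(-113 \right)} + L\right) + Q{\left(C{\left(6 \right)} \right)} = \left(- \frac{46}{-113} + 120\right) + \left(30 + 6\right) = \left(\left(-46\right) \left(- \frac{1}{113}\right) + 120\right) + 36 = \left(\frac{46}{113} + 120\right) + 36 = \frac{13606}{113} + 36 = \frac{17674}{113}$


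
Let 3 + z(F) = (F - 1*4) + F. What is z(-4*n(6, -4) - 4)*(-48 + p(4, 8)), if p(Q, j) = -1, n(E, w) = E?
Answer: 3087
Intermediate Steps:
z(F) = -7 + 2*F (z(F) = -3 + ((F - 1*4) + F) = -3 + ((F - 4) + F) = -3 + ((-4 + F) + F) = -3 + (-4 + 2*F) = -7 + 2*F)
z(-4*n(6, -4) - 4)*(-48 + p(4, 8)) = (-7 + 2*(-4*6 - 4))*(-48 - 1) = (-7 + 2*(-24 - 4))*(-49) = (-7 + 2*(-28))*(-49) = (-7 - 56)*(-49) = -63*(-49) = 3087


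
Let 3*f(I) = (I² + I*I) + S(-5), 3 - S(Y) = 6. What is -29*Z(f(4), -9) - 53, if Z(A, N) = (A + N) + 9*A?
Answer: -7786/3 ≈ -2595.3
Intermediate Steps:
S(Y) = -3 (S(Y) = 3 - 1*6 = 3 - 6 = -3)
f(I) = -1 + 2*I²/3 (f(I) = ((I² + I*I) - 3)/3 = ((I² + I²) - 3)/3 = (2*I² - 3)/3 = (-3 + 2*I²)/3 = -1 + 2*I²/3)
Z(A, N) = N + 10*A
-29*Z(f(4), -9) - 53 = -29*(-9 + 10*(-1 + (⅔)*4²)) - 53 = -29*(-9 + 10*(-1 + (⅔)*16)) - 53 = -29*(-9 + 10*(-1 + 32/3)) - 53 = -29*(-9 + 10*(29/3)) - 53 = -29*(-9 + 290/3) - 53 = -29*263/3 - 53 = -7627/3 - 53 = -7786/3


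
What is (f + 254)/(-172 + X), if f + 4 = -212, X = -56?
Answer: -⅙ ≈ -0.16667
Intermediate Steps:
f = -216 (f = -4 - 212 = -216)
(f + 254)/(-172 + X) = (-216 + 254)/(-172 - 56) = 38/(-228) = 38*(-1/228) = -⅙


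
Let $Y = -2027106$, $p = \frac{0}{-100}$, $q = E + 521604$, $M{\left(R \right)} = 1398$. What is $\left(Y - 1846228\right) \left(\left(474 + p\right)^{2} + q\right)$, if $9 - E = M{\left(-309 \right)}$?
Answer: $-2885211636594$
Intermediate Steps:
$E = -1389$ ($E = 9 - 1398 = -1389$)
$q = 520215$ ($q = -1389 + 521604 = 520215$)
$p = 0$ ($p = 0 \left(- \frac{1}{100}\right) = 0$)
$\left(Y - 1846228\right) \left(\left(474 + p\right)^{2} + q\right) = \left(-2027106 - 1846228\right) \left(\left(474 + 0\right)^{2} + 520215\right) = - 3873334 \left(474^{2} + 520215\right) = - 3873334 \left(224676 + 520215\right) = \left(-3873334\right) 744891 = -2885211636594$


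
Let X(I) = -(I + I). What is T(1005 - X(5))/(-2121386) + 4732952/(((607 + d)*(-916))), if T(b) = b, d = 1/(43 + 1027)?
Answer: -2685962809259345/315521035226454 ≈ -8.5128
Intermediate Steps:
X(I) = -2*I
d = 1/1070 ≈ 0.00093458
T(1005 - X(5))/(-2121386) + 4732952/(((607 + d)*(-916))) = (1005 - (-2)*5)/(-2121386) + 4732952/(((607 + 1/1070)*(-916))) = (1005 - 1*(-10))*(-1/2121386) + 4732952/(((649491/1070)*(-916))) = (1005 + 10)*(-1/2121386) + 4732952/(-297466878/535) = 1015*(-1/2121386) + 4732952*(-535/297466878) = -1015/2121386 - 1266064660/148733439 = -2685962809259345/315521035226454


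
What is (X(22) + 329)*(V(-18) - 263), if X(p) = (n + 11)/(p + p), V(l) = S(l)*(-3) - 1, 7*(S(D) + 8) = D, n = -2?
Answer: -11776305/154 ≈ -76470.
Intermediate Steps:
S(D) = -8 + D/7
V(l) = 23 - 3*l/7 (V(l) = (-8 + l/7)*(-3) - 1 = (24 - 3*l/7) - 1 = 23 - 3*l/7)
X(p) = 9/(2*p) (X(p) = (-2 + 11)/(p + p) = 9/((2*p)) = 9*(1/(2*p)) = 9/(2*p))
(X(22) + 329)*(V(-18) - 263) = ((9/2)/22 + 329)*((23 - 3/7*(-18)) - 263) = ((9/2)*(1/22) + 329)*((23 + 54/7) - 263) = (9/44 + 329)*(215/7 - 263) = (14485/44)*(-1626/7) = -11776305/154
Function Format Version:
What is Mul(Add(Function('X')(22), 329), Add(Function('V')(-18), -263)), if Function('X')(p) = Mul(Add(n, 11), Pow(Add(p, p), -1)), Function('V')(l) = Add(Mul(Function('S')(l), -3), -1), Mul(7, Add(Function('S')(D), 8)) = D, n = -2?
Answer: Rational(-11776305, 154) ≈ -76470.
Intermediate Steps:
Function('S')(D) = Add(-8, Mul(Rational(1, 7), D))
Function('V')(l) = Add(23, Mul(Rational(-3, 7), l)) (Function('V')(l) = Add(Mul(Add(-8, Mul(Rational(1, 7), l)), -3), -1) = Add(Add(24, Mul(Rational(-3, 7), l)), -1) = Add(23, Mul(Rational(-3, 7), l)))
Function('X')(p) = Mul(Rational(9, 2), Pow(p, -1)) (Function('X')(p) = Mul(Add(-2, 11), Pow(Add(p, p), -1)) = Mul(9, Pow(Mul(2, p), -1)) = Mul(9, Mul(Rational(1, 2), Pow(p, -1))) = Mul(Rational(9, 2), Pow(p, -1)))
Mul(Add(Function('X')(22), 329), Add(Function('V')(-18), -263)) = Mul(Add(Mul(Rational(9, 2), Pow(22, -1)), 329), Add(Add(23, Mul(Rational(-3, 7), -18)), -263)) = Mul(Add(Mul(Rational(9, 2), Rational(1, 22)), 329), Add(Add(23, Rational(54, 7)), -263)) = Mul(Add(Rational(9, 44), 329), Add(Rational(215, 7), -263)) = Mul(Rational(14485, 44), Rational(-1626, 7)) = Rational(-11776305, 154)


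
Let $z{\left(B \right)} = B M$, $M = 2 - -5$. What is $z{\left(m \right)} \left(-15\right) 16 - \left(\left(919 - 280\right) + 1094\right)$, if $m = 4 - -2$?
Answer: $-11813$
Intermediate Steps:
$M = 7$ ($M = 2 + 5 = 7$)
$m = 6$ ($m = 4 + 2 = 6$)
$z{\left(B \right)} = 7 B$ ($z{\left(B \right)} = B 7 = 7 B$)
$z{\left(m \right)} \left(-15\right) 16 - \left(\left(919 - 280\right) + 1094\right) = 7 \cdot 6 \left(-15\right) 16 - \left(\left(919 - 280\right) + 1094\right) = 42 \left(-15\right) 16 - \left(639 + 1094\right) = \left(-630\right) 16 - 1733 = -10080 - 1733 = -11813$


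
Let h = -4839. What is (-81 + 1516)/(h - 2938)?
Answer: -205/1111 ≈ -0.18452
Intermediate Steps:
(-81 + 1516)/(h - 2938) = (-81 + 1516)/(-4839 - 2938) = 1435/(-7777) = 1435*(-1/7777) = -205/1111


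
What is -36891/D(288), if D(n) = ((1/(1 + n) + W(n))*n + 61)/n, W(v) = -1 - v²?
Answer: 3070511712/6903660323 ≈ 0.44477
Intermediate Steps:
D(n) = (61 + n*(-1 + 1/(1 + n) - n²))/n (D(n) = ((1/(1 + n) + (-1 - n²))*n + 61)/n = ((-1 + 1/(1 + n) - n²)*n + 61)/n = (n*(-1 + 1/(1 + n) - n²) + 61)/n = (61 + n*(-1 + 1/(1 + n) - n²))/n)
-36891/D(288) = -36891*288*(1 + 288)/(61 - 1*288² - 1*288³ - 1*288⁴ + 61*288) = -36891*83232/(61 - 1*82944 - 1*23887872 - 1*6879707136 + 17568) = -36891*83232/(61 - 82944 - 23887872 - 6879707136 + 17568) = -36891/((1/288)*(1/289)*(-6903660323)) = -36891/(-6903660323/83232) = -36891*(-83232/6903660323) = 3070511712/6903660323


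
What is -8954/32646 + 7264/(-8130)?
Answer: -8609349/7372555 ≈ -1.1678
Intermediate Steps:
-8954/32646 + 7264/(-8130) = -8954*1/32646 + 7264*(-1/8130) = -4477/16323 - 3632/4065 = -8609349/7372555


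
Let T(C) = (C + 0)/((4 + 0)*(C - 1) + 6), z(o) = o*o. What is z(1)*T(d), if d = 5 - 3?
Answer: ⅕ ≈ 0.20000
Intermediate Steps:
d = 2
z(o) = o²
T(C) = C/(2 + 4*C) (T(C) = C/(4*(-1 + C) + 6) = C/((-4 + 4*C) + 6) = C/(2 + 4*C))
z(1)*T(d) = 1²*((½)*2/(1 + 2*2)) = 1*((½)*2/(1 + 4)) = 1*((½)*2/5) = 1*((½)*2*(⅕)) = 1*(⅕) = ⅕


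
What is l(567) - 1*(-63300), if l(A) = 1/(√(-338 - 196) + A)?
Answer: 6794685489/107341 - I*√534/322023 ≈ 63300.0 - 7.176e-5*I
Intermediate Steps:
l(A) = 1/(A + I*√534) (l(A) = 1/(√(-534) + A) = 1/(I*√534 + A) = 1/(A + I*√534))
l(567) - 1*(-63300) = 1/(567 + I*√534) - 1*(-63300) = 1/(567 + I*√534) + 63300 = 63300 + 1/(567 + I*√534)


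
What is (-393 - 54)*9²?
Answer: -36207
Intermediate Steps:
(-393 - 54)*9² = -447*81 = -36207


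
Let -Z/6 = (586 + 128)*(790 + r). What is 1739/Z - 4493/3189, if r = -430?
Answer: -2311609997/1639401120 ≈ -1.4100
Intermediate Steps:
Z = -1542240 (Z = -6*(586 + 128)*(790 - 430) = -4284*360 = -6*257040 = -1542240)
1739/Z - 4493/3189 = 1739/(-1542240) - 4493/3189 = 1739*(-1/1542240) - 4493*1/3189 = -1739/1542240 - 4493/3189 = -2311609997/1639401120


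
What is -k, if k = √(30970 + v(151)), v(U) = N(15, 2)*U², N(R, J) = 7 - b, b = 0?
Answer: -√190577 ≈ -436.55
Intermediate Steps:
N(R, J) = 7 (N(R, J) = 7 - 1*0 = 7 + 0 = 7)
v(U) = 7*U²
k = √190577 (k = √(30970 + 7*151²) = √(30970 + 7*22801) = √(30970 + 159607) = √190577 ≈ 436.55)
-k = -√190577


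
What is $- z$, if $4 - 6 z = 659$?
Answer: $\frac{655}{6} \approx 109.17$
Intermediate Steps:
$z = - \frac{655}{6}$ ($z = \frac{2}{3} - \frac{659}{6} = - \frac{655}{6} \approx -109.17$)
$- z = \left(-1\right) \left(- \frac{655}{6}\right) = \frac{655}{6}$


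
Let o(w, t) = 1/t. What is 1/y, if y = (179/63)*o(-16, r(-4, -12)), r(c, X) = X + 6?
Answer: -378/179 ≈ -2.1117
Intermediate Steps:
r(c, X) = 6 + X
y = -179/378 (y = (179/63)/(6 - 12) = (179*(1/63))/(-6) = (179/63)*(-⅙) = -179/378 ≈ -0.47355)
1/y = 1/(-179/378) = -378/179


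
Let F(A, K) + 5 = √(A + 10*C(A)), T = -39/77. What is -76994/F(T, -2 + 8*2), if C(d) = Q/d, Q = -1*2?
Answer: -578032455/20992 - 38497*√351528177/20992 ≈ -61920.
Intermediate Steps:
T = -39/77 (T = -39*1/77 = -39/77 ≈ -0.50649)
Q = -2
C(d) = -2/d
F(A, K) = -5 + √(A - 20/A) (F(A, K) = -5 + √(A + 10*(-2/A)) = -5 + √(A - 20/A))
-76994/F(T, -2 + 8*2) = -76994/(-5 + √(-39/77 - 20/(-39/77))) = -76994/(-5 + √(-39/77 - 20*(-77/39))) = -76994/(-5 + √(-39/77 + 1540/39)) = -76994/(-5 + √(117059/3003)) = -76994/(-5 + √351528177/3003)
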